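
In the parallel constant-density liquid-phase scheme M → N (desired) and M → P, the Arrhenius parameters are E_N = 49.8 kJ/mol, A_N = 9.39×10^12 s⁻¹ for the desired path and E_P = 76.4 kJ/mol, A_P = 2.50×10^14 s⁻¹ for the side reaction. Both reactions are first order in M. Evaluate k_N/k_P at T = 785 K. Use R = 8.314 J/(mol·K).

2.21

k_N/k_P = (A_N/A_P)·exp[−(E_N−E_P)/(RT)] = (A_N/A_P)·exp[(E_P−E_N)/(RT)].
(E_P−E_N)/(RT) = (76.4−49.8)×10³/(8.314×785) = 26600/6526 = 4.076.
k_N/k_P = (9.39×10^12/2.50×10^14)·exp(4.076) = 0.03756 × 58.89 = 2.21.
Since E_N < E_P, lowering the temperature improves selectivity toward N.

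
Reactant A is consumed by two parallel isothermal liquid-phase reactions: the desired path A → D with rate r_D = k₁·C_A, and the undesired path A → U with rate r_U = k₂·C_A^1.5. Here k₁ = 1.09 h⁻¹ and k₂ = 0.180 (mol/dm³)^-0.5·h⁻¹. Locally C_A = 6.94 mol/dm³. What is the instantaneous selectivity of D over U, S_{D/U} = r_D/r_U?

2.30

S_{D/U} = r_D/r_U = (k₁·C_A)/(k₂·C_A^1.5) = (k₁/k₂)·C_A^-0.5.
= (1.09×6.940) / (0.180×6.940^1.5) = 7.565/3.291 = 2.30.
The undesired path is higher order in A, so low C_A (CSTR or dilute feed) favours D.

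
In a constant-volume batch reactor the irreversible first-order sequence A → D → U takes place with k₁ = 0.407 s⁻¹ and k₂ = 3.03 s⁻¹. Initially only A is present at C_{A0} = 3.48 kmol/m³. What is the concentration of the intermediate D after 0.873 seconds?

0.340 kmol/m³

The intermediate concentration in a first-order A→B→C sequence is C_D = k₁C_{A0}(e^(−k₁t) − e^(−k₂t))/(k₂−k₁).
e^(−k₁t) = e^(−0.407×0.873) = e^(−0.3553) = 0.7010; e^(−k₂t) = e^(−2.645) = 0.07099.
C_D = 0.407×3.48/(3.03−0.407) × (0.7010−0.07099) = 0.5400×0.6300 = 0.3402 kmol/m³.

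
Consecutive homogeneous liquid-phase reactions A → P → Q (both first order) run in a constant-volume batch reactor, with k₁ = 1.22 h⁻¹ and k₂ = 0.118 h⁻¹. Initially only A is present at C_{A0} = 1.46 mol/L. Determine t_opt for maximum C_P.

For first-order series the maximum of C_P occurs at t_opt = ln(k₂/k₁)/(k₂−k₁).
= ln(0.118/1.22)/(0.118−1.22) = ln(0.09672)/-1.102 = -2.336/-1.102 = 2.12 h.

2.12 h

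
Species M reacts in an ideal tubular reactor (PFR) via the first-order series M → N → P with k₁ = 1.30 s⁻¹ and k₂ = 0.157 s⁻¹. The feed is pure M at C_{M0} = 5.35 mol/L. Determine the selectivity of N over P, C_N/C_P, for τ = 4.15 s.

1.44

Solving the coupled first-order balances gives C_N(τ) = [k₁/(k₂−k₁)]·C_{M0}·(e^(−k₁τ) − e^(−k₂τ)).
e^(−k₁τ) = e^(−1.30×4.15) = e^(−5.395) = 0.004539; e^(−k₂τ) = e^(−0.6516) = 0.5212.
C_N = 1.30×5.35/(0.157−1.30) × (0.004539−0.5212) = (-6.085)×(-0.5167) = 3.144 mol/L.
C_M = C_{M0}e^(−k₁τ) = 0.02428 mol/L, so C_P = C_{M0}−C_M−C_N = 2.182 mol/L; C_N/C_P = 1.44.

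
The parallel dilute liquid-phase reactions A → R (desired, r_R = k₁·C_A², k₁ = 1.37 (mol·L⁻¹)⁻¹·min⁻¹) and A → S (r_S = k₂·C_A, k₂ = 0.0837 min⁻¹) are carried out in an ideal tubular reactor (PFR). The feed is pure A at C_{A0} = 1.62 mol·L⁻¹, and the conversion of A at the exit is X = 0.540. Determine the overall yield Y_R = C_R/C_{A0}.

0.512

C_A = C_{A0}(1−X) = 0.7452 mol·L⁻¹.
Along a PFR/batch, dC_S/dC_A = −r_S/(r_R+r_S) = −k₂/(k₂+k₁·C_A).
Integrating from C_{A0} to C_A: C_S = (0.0837/1.37)·ln[(0.0837+1.37·1.62)/(0.0837+1.37·0.745)] = 0.06109·ln(2.303/1.105) = 0.04489 mol·L⁻¹.
Then C_R = (C_{A0}−C_A) − C_S = 0.8748 − 0.04489 = 0.8299 mol·L⁻¹.
Y_R = C_R/C_{A0} = 0.8299/1.62 = 0.512.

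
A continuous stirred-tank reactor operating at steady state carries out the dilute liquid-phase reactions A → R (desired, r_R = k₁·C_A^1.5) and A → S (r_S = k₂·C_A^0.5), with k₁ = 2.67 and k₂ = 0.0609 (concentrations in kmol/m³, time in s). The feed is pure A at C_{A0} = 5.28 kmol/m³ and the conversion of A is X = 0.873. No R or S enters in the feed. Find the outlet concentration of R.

Exit C_A = C_{A0}(1−X) = 5.28×0.127 = 0.6706 kmol/m³.
A CSTR operates uniformly at the exit composition, giving r_R = 1.466 and r_S = 0.04987 (each k·C_A^n at C_A = 0.6706).
Fraction of consumed A going to R: r_R/(r_R+r_S) = 0.9671.
C_R = 0.9671·C_{A0}·X = 0.9671×5.28×0.873 = 4.46 kmol/m³.

4.46 kmol/m³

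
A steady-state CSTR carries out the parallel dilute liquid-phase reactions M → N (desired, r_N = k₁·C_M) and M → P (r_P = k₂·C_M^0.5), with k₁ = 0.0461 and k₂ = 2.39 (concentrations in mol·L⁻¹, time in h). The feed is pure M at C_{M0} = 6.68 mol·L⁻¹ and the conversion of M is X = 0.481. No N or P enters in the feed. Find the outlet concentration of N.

Exit C_M = C_{M0}(1−X) = 6.68×0.519 = 3.467 mol·L⁻¹.
Rates in a CSTR are evaluated at the outlet concentration: r_N = 0.0461×3.467 = 0.1598, r_P = 2.39×3.467^0.5 = 4.450.
Fraction of consumed M going to N: r_N/(r_N+r_P) = 0.03467.
C_N = 0.03467·C_{M0}·X = 0.03467×6.68×0.481 = 0.111 mol·L⁻¹.

0.111 mol·L⁻¹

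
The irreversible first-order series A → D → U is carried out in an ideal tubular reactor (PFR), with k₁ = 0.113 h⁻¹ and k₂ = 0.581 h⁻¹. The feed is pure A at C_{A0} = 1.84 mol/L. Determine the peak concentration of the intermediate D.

0.241 mol/L

Evaluating C_D at τ_opt = ln(k₂/k₁)/(k₂−k₁) gives C_{D,max}/C_{A0} = (k₁/k₂)^[k₂/(k₂−k₁)].
= (0.113/0.581)^(0.581/(0.581−0.113)) = (0.1945)^(1.241) = 0.1310.
C_{D,max} = 0.1310×1.84 = 0.241 mol/L.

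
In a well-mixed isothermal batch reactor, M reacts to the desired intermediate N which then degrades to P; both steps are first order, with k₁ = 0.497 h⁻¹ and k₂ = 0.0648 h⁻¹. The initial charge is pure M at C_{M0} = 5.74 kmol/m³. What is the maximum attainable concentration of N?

4.23 kmol/m³

At the optimum, C_{N,max}/C_{M0} = (k₁/k₂)^[k₂/(k₂−k₁)].
= (0.497/0.0648)^(0.0648/(0.0648−0.497)) = (7.670)^(-0.1499) = 0.7368.
C_{N,max} = 0.7368×5.74 = 4.23 kmol/m³.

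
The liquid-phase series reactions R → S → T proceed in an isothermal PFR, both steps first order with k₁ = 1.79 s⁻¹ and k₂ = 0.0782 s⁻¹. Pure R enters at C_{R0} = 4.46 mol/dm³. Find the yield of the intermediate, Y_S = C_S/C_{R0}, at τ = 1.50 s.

0.859

For first-order series with pure R initially, C_S(τ) = k₁C_{R0}/(k₂−k₁)·(e^(−k₁τ) − e^(−k₂τ)).
e^(−k₁τ) = e^(−1.79×1.50) = e^(−2.685) = 0.06822; e^(−k₂τ) = e^(−0.1173) = 0.8893.
C_S = 1.79×4.46/(0.0782−1.79) × (0.06822−0.8893) = (-4.664)×(-0.8211) = 3.829 mol/dm³.
Y_S = C_S/C_{R0} = 3.829/4.46 = 0.859.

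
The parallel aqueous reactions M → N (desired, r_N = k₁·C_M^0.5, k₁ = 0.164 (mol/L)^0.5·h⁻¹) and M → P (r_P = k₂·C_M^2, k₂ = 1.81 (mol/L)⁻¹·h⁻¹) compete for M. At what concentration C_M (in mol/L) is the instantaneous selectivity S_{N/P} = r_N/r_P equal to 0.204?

0.582 mol/L

S_{N/P} = (k₁/k₂)·C_M^-1.5 ⇒ C_M = (S·k₂/k₁)^(1/(-1.5)).
= (0.204×1.81/0.164)^(-0.6667) = (2.251)^(-0.6667) = 0.582 mol/L.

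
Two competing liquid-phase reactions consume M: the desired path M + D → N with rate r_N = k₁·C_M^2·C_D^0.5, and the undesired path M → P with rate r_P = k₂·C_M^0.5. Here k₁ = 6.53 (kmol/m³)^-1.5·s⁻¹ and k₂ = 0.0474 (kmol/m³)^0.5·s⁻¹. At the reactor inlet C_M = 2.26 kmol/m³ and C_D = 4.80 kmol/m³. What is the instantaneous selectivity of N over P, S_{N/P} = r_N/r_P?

1025

S_{N/P} = r_N/r_P = (k₁·C_M^2·C_D^0.5)/(k₂·C_M^0.5) = (k₁/k₂)·C_M^1.5·C_D^0.5.
= (6.53×2.260^2×4.800^0.5) / (0.0474×2.260^0.5) = 73.07/0.07126 = 1025.
Since the desired path is higher order in M, keeping C_M high (PFR or concentrated feed) favours N.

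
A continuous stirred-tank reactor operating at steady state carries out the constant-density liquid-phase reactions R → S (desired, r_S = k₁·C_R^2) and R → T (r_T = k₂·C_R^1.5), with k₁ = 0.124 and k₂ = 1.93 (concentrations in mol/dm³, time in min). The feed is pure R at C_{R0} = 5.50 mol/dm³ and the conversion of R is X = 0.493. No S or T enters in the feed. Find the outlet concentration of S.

Exit C_R = C_{R0}(1−X) = 5.50×0.507 = 2.788 mol/dm³.
A CSTR operates uniformly at the exit composition, giving r_S = 0.9642 and r_T = 8.987 (each k·C_R^n at C_R = 2.788).
Fraction of consumed R going to S: r_S/(r_S+r_T) = 0.09689.
C_S = 0.09689·C_{R0}·X = 0.09689×5.50×0.493 = 0.263 mol/dm³.

0.263 mol/dm³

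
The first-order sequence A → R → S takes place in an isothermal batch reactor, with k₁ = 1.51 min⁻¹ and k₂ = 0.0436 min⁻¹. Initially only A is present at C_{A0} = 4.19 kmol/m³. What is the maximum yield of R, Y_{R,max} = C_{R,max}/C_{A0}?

For a first-order series the maximum intermediate yield is C_{R,max}/C_{A0} = (k₁/k₂)^[k₂/(k₂−k₁)].
= (1.51/0.0436)^(0.0436/(0.0436−1.51)) = (34.63)^(-0.02973) = 0.9000.

0.900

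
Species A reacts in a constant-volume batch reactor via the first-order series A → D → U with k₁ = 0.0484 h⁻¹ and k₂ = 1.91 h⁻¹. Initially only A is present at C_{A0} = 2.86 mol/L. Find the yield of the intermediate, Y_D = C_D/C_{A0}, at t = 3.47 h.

0.0219

For first-order series with pure A initially, C_D(t) = k₁C_{A0}/(k₂−k₁)·(e^(−k₁t) − e^(−k₂t)).
e^(−k₁t) = e^(−0.0484×3.47) = e^(−0.1679) = 0.8454; e^(−k₂t) = e^(−6.628) = 0.001323.
C_D = 0.0484×2.86/(1.91−0.0484) × (0.8454−0.001323) = 0.07436×0.8441 = 0.06276 mol/L.
Y_D = C_D/C_{A0} = 0.06276/2.86 = 0.0219.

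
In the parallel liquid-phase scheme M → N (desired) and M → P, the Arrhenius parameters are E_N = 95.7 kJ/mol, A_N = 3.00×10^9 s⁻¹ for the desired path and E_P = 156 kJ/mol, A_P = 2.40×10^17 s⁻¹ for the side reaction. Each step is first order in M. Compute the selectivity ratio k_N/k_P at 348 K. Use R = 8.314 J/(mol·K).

k_N/k_P = (A_N/A_P)·exp[−(E_N−E_P)/(RT)] = (A_N/A_P)·exp[(E_P−E_N)/(RT)].
(E_P−E_N)/(RT) = (156−95.7)×10³/(8.314×348) = 60300/2893 = 20.84.
k_N/k_P = (3.00×10^9/2.40×10^17)·exp(20.84) = 1.250×10^-8 × 1.125×10^9 = 14.1.

14.1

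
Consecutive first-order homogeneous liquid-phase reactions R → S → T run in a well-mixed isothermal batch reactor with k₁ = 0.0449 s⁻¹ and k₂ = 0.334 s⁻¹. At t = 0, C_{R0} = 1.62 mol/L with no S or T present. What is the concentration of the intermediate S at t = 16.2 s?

0.120 mol/L

The intermediate concentration in a first-order A→B→C sequence is C_S = k₁C_{R0}(e^(−k₁t) − e^(−k₂t))/(k₂−k₁).
e^(−k₁t) = e^(−0.0449×16.2) = e^(−0.7274) = 0.4832; e^(−k₂t) = e^(−5.411) = 0.004468.
C_S = 0.0449×1.62/(0.334−0.0449) × (0.4832−0.004468) = 0.2516×0.4787 = 0.1204 mol/L.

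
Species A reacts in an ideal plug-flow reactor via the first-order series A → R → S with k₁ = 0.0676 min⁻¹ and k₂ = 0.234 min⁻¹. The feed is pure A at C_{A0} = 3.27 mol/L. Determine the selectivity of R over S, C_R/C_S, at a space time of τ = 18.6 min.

Solving the coupled first-order balances gives C_R(τ) = [k₁/(k₂−k₁)]·C_{A0}·(e^(−k₁τ) − e^(−k₂τ)).
e^(−k₁τ) = e^(−0.0676×18.6) = e^(−1.257) = 0.2844; e^(−k₂τ) = e^(−4.352) = 0.01288.
C_R = 0.0676×3.27/(0.234−0.0676) × (0.2844−0.01288) = 1.328×0.2715 = 0.3607 mol/L.
C_A = C_{A0}e^(−k₁τ) = 0.9300 mol/L, so C_S = C_{A0}−C_A−C_R = 1.979 mol/L; C_R/C_S = 0.182.

0.182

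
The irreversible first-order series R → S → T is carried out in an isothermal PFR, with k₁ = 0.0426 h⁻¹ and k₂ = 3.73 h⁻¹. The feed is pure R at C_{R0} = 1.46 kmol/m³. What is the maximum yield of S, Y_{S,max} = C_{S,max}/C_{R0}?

Evaluating C_S at τ_opt = ln(k₂/k₁)/(k₂−k₁) gives C_{S,max}/C_{R0} = (k₁/k₂)^[k₂/(k₂−k₁)].
= (0.0426/3.73)^(3.73/(3.73−0.0426)) = (0.01142)^(1.012) = 0.01085.

0.0108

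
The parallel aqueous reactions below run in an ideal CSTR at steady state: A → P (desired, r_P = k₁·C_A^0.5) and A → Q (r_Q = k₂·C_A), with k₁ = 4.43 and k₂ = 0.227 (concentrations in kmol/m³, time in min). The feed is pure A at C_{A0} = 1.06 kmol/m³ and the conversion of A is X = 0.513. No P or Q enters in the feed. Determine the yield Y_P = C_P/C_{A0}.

Exit C_A = C_{A0}(1−X) = 1.06×0.487 = 0.5162 kmol/m³.
A CSTR operates uniformly at the exit composition, giving r_P = 3.183 and r_Q = 0.1172 (each k·C_A^n at C_A = 0.5162).
Fraction of consumed A going to P: r_P/(r_P+r_Q) = 0.9645.
C_P = 0.9645·C_{A0}·X = 0.9645×1.06×0.513 = 0.524 kmol/m³; Y_P = C_P/C_{A0} = 0.495.

0.495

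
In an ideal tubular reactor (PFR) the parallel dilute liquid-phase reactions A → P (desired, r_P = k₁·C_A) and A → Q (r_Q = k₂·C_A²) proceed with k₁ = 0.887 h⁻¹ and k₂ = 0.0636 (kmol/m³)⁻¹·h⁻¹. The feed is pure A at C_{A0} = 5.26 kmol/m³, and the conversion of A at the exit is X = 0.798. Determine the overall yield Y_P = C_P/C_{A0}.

0.654

C_A = C_{A0}(1−X) = 1.063 kmol/m³.
Along a PFR/batch, dC_P/dC_A = −r_P/(r_P+r_Q) = −k₁/(k₁+k₂·C_A).
Integrating from C_{A0} to C_A: C_P = (0.887/0.0636)·ln[(0.887+0.0636·5.26)/(0.887+0.0636·1.06)] = 13.95·ln(1.222/0.9546) = 3.439 kmol/m³.
Y_P = C_P/C_{A0} = 3.439/5.26 = 0.654.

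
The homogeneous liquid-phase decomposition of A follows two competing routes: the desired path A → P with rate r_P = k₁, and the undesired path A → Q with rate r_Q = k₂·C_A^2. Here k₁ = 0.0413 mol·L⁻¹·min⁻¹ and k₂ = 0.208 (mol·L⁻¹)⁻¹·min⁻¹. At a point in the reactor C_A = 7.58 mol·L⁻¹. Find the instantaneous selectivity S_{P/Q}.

0.00346

S_{P/Q} = r_P/r_Q = (k₁)/(k₂·C_A^2) = (k₁/k₂)·C_A^-2.
= (0.0413) / (0.208×7.580^2) = 0.04130/11.95 = 0.00346.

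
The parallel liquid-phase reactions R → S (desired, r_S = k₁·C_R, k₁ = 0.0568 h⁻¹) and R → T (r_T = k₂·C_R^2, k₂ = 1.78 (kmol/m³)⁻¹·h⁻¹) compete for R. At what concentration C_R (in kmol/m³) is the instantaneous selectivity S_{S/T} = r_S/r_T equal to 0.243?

S_{S/T} = (k₁/k₂)·C_R⁻¹ ⇒ C_R = (S·k₂/k₁)^(-1).
= (0.243×1.78/0.0568)^(-1) = (7.615)^(-1) = 0.131 kmol/m³.

0.131 kmol/m³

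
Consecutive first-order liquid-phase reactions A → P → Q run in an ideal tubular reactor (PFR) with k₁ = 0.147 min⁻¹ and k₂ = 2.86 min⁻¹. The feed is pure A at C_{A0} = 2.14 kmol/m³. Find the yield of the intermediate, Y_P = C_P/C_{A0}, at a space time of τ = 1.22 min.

The intermediate concentration in a first-order A→B→C sequence is C_P = k₁C_{A0}(e^(−k₁τ) − e^(−k₂τ))/(k₂−k₁).
e^(−k₁τ) = e^(−0.147×1.22) = e^(−0.1793) = 0.8358; e^(−k₂τ) = e^(−3.489) = 0.03053.
C_P = 0.147×2.14/(2.86−0.147) × (0.8358−0.03053) = 0.1160×0.8053 = 0.09338 kmol/m³.
Y_P = C_P/C_{A0} = 0.09338/2.14 = 0.0436.

0.0436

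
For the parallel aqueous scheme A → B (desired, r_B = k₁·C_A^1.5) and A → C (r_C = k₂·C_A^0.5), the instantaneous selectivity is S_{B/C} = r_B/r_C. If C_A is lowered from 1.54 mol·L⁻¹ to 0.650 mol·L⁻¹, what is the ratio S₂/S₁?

S_{B/C} = (k₁/k₂)·C_A, so S₂/S₁ = (C_{A,2}/C_{A,1}).
= 0.650/1.54 = 0.422.

0.422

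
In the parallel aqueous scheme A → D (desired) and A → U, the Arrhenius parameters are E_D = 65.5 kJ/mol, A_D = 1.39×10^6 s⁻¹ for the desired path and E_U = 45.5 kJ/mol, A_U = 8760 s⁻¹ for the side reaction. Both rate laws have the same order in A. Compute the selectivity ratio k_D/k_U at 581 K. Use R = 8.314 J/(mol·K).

2.53

Since both paths have the same order in A, the concentration cancels and S_{D/U} = k_D/k_U = (A_D/A_U)·exp[(E_U−E_D)/(RT)].
(E_U−E_D)/(RT) = (45.5−65.5)×10³/(8.314×581) = -20000/4830 = -4.140.
k_D/k_U = (1.39×10^6/8760)·exp(-4.140) = 158.7 × 0.01592 = 2.53.
Since E_D > E_U, raising the temperature improves selectivity toward D.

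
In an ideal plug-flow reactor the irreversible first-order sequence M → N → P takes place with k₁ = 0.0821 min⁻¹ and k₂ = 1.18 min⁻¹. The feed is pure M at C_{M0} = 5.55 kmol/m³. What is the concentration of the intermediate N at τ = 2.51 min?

Solving the coupled first-order balances gives C_N(τ) = [k₁/(k₂−k₁)]·C_{M0}·(e^(−k₁τ) − e^(−k₂τ)).
e^(−k₁τ) = e^(−0.0821×2.51) = e^(−0.2061) = 0.8138; e^(−k₂τ) = e^(−2.962) = 0.05173.
C_N = 0.0821×5.55/(1.18−0.0821) × (0.8138−0.05173) = 0.4150×0.7620 = 0.3163 kmol/m³.

0.316 kmol/m³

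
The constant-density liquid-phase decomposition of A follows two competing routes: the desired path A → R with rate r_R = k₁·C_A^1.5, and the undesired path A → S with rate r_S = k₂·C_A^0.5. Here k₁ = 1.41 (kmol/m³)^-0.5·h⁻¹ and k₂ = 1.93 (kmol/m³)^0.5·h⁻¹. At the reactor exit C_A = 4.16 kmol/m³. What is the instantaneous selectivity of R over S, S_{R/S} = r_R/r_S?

3.04

S_{R/S} = r_R/r_S = (k₁·C_A^1.5)/(k₂·C_A^0.5) = (k₁/k₂)·C_A.
= (1.41×4.160^1.5) / (1.93×4.160^0.5) = 11.96/3.936 = 3.04.
Since the desired path is higher order in A, keeping C_A high (PFR or concentrated feed) favours R.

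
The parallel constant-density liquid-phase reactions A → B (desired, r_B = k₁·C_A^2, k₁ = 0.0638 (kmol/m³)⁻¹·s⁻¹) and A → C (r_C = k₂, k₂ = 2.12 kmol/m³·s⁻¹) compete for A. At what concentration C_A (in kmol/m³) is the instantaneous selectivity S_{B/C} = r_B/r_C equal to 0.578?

S_{B/C} = (k₁/k₂)·C_A^2 ⇒ C_A = (S·k₂/k₁)^(0.5).
= (0.578×2.12/0.0638)^(0.5) = (19.21)^(0.5) = 4.38 kmol/m³.

4.38 kmol/m³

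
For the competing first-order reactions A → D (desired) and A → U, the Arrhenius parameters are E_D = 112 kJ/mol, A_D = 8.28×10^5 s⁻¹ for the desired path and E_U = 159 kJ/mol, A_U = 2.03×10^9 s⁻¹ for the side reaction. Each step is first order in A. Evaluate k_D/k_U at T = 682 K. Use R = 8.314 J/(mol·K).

1.62

Since both paths have the same order in A, the concentration cancels and S_{D/U} = k_D/k_U = (A_D/A_U)·exp[(E_U−E_D)/(RT)].
(E_U−E_D)/(RT) = (159−112)×10³/(8.314×682) = 47000/5670 = 8.289.
k_D/k_U = (8.28×10^5/2.03×10^9)·exp(8.289) = 4.079×10^-4 × 3980 = 1.62.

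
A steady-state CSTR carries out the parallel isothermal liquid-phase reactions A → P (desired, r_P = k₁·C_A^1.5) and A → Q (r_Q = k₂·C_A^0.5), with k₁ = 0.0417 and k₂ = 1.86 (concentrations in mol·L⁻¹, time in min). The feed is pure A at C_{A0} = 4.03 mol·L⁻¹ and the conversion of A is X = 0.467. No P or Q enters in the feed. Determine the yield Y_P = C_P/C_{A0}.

0.0215

Exit C_A = C_{A0}(1−X) = 4.03×0.533 = 2.148 mol·L⁻¹.
A CSTR operates uniformly at the exit composition, giving r_P = 0.1313 and r_Q = 2.726 (each k·C_A^n at C_A = 2.148).
Fraction of consumed A going to P: r_P/(r_P+r_Q) = 0.04594.
C_P = 0.04594·C_{A0}·X = 0.04594×4.03×0.467 = 0.0865 mol·L⁻¹; Y_P = C_P/C_{A0} = 0.0215.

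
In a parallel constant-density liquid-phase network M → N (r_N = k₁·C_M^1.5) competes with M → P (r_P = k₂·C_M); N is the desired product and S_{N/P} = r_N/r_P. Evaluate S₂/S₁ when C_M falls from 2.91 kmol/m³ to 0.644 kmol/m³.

0.470

S_{N/P} = (k₁/k₂)·C_M^0.5, so S₂/S₁ = (C_{M,2}/C_{M,1})^0.5.
= (0.644/2.91)^0.5 = (0.2213)^0.5 = 0.470.
Selectivity toward N falls as C_M falls — high-concentration operation is favoured.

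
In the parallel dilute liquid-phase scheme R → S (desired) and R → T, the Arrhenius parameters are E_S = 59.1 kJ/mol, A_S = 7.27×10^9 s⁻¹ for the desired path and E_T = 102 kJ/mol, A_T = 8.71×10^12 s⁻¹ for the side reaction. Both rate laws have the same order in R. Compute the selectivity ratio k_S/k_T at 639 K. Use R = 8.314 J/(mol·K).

2.68

With equal orders, S_{S/T} = k_S/k_T = (A_S/A_T)·exp[(E_T−E_S)/(RT)].
(E_T−E_S)/(RT) = (102−59.1)×10³/(8.314×639) = 42900/5313 = 8.075.
k_S/k_T = (7.27×10^9/8.71×10^12)·exp(8.075) = 8.347×10^-4 × 3213 = 2.68.
Since E_S < E_T, lowering the temperature improves selectivity toward S.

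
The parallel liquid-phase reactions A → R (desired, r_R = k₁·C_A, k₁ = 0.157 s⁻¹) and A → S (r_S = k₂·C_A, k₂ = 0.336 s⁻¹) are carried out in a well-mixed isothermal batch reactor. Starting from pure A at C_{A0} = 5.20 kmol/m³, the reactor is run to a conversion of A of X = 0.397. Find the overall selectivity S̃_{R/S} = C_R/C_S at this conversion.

0.467

C_A = C_{A0}(1−X) = 3.136 kmol/m³.
Both paths are first order in A, so the instantaneous fraction to R is constant: dC_R/d(−C_A) = k₁/(k₁+k₂) = 0.3185.
C_R = 0.3185·(C_{A0}−C_A) = 0.3185×2.064 = 0.657 kmol/m³.
C_S = (C_{A0}−C_A)−C_R = 1.407 kmol/m³; S̃_{R/S} = 0.6574/1.407 = 0.467.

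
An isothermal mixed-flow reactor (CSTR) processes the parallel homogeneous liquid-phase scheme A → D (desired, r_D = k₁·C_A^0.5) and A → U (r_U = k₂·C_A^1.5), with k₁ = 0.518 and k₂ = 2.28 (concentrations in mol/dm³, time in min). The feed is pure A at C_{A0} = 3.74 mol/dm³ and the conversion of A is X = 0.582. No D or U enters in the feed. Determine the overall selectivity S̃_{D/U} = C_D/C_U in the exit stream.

0.145

Exit C_A = C_{A0}(1−X) = 3.74×0.418 = 1.563 mol/dm³.
Rates in a CSTR are evaluated at the outlet concentration: r_D = 0.518×1.563^0.5 = 0.6477, r_U = 2.28×1.563^1.5 = 4.457.
Overall selectivity = C_D/C_U = r_Dτ/(r_Uτ) = r_D/r_U = 0.145.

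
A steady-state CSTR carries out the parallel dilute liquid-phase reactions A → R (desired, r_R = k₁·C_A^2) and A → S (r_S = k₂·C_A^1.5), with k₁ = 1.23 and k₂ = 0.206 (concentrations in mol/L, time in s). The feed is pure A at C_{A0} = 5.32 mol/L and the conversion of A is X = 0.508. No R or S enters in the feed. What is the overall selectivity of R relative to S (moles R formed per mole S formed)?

9.66

Exit C_A = C_{A0}(1−X) = 5.32×0.492 = 2.617 mol/L.
Rates in a CSTR are evaluated at the outlet concentration: r_R = 1.23×2.617^2 = 8.427, r_S = 0.206×2.617^1.5 = 0.8723.
Overall selectivity = C_R/C_S = r_Rτ/(r_Sτ) = r_R/r_S = 9.66.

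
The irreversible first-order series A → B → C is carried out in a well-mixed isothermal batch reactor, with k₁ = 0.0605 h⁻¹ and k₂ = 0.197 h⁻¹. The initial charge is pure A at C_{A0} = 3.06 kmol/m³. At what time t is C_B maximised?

8.65 h

For first-order series the maximum of C_B occurs at t_opt = ln(k₂/k₁)/(k₂−k₁).
= ln(0.197/0.0605)/(0.197−0.0605) = ln(3.256)/0.1365 = 1.181/0.1365 = 8.65 h.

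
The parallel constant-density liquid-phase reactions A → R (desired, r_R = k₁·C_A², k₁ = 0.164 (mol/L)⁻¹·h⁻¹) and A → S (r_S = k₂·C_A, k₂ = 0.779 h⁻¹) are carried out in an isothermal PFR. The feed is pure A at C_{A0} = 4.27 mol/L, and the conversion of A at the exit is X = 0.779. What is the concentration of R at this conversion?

1.14 mol/L

C_A = C_{A0}(1−X) = 0.9437 mol/L.
Along a PFR/batch, dC_S/dC_A = −r_S/(r_R+r_S) = −k₂/(k₂+k₁·C_A).
Integrating from C_{A0} to C_A: C_S = (0.779/0.164)·ln[(0.779+0.164·4.27)/(0.779+0.164·0.944)] = 4.750·ln(1.479/0.9338) = 2.185 mol/L.
Then C_R = (C_{A0}−C_A) − C_S = 3.326 − 2.185 = 1.141 mol/L.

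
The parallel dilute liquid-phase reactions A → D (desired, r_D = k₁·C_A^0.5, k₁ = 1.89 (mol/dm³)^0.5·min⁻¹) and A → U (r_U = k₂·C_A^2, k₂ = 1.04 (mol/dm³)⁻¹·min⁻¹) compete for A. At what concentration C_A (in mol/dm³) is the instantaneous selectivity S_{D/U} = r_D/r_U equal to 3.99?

S_{D/U} = (k₁/k₂)·C_A^-1.5 ⇒ C_A = (S·k₂/k₁)^(1/(-1.5)).
= (3.99×1.04/1.89)^(-0.6667) = (2.196)^(-0.6667) = 0.592 mol/dm³.

0.592 mol/dm³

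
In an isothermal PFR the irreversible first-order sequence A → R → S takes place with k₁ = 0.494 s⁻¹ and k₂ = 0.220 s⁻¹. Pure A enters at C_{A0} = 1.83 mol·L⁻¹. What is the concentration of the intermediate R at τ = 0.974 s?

Solving the coupled first-order balances gives C_R(τ) = [k₁/(k₂−k₁)]·C_{A0}·(e^(−k₁τ) − e^(−k₂τ)).
e^(−k₁τ) = e^(−0.494×0.974) = e^(−0.4812) = 0.6181; e^(−k₂τ) = e^(−0.2143) = 0.8071.
C_R = 0.494×1.83/(0.220−0.494) × (0.6181−0.8071) = (-3.299)×(-0.1891) = 0.6238 mol·L⁻¹.

0.624 mol·L⁻¹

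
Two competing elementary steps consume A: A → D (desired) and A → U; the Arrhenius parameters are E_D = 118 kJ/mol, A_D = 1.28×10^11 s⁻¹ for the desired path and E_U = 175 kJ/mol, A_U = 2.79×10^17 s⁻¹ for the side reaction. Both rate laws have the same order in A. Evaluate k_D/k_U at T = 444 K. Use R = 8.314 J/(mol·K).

2.33

With equal orders, S_{D/U} = k_D/k_U = (A_D/A_U)·exp[(E_U−E_D)/(RT)].
(E_U−E_D)/(RT) = (175−118)×10³/(8.314×444) = 57000/3691 = 15.44.
k_D/k_U = (1.28×10^11/2.79×10^17)·exp(15.44) = 4.588×10^-7 × 5.082×10^6 = 2.33.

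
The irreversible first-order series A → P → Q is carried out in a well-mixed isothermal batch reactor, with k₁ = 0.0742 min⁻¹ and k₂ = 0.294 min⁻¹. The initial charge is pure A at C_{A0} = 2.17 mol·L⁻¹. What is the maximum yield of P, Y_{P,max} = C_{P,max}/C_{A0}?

At the optimum, C_{P,max}/C_{A0} = (k₁/k₂)^[k₂/(k₂−k₁)].
= (0.0742/0.294)^(0.294/(0.294−0.0742)) = (0.2524)^(1.338) = 0.1586.

0.159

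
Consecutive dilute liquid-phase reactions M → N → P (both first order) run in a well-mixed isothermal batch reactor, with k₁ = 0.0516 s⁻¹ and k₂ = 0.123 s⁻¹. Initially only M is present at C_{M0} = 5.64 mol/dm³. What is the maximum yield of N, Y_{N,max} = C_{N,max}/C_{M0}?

For a first-order series the maximum intermediate yield is C_{N,max}/C_{M0} = (k₁/k₂)^[k₂/(k₂−k₁)].
= (0.0516/0.123)^(0.123/(0.123−0.0516)) = (0.4195)^(1.723) = 0.2239.

0.224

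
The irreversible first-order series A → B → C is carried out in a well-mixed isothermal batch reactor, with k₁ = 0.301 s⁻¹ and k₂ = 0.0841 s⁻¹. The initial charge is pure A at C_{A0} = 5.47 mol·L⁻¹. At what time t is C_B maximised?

For first-order series the maximum of C_B occurs at t_opt = ln(k₂/k₁)/(k₂−k₁).
= ln(0.0841/0.301)/(0.0841−0.301) = ln(0.2794)/-0.2169 = -1.275/-0.2169 = 5.88 s.

5.88 s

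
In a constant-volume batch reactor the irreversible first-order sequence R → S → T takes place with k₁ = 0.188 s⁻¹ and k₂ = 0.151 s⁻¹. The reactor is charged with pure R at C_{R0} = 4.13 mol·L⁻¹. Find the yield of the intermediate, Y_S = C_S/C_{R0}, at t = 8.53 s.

The intermediate concentration in a first-order A→B→C sequence is C_S = k₁C_{R0}(e^(−k₁t) − e^(−k₂t))/(k₂−k₁).
e^(−k₁t) = e^(−0.188×8.53) = e^(−1.604) = 0.2012; e^(−k₂t) = e^(−1.288) = 0.2758.
C_S = 0.188×4.13/(0.151−0.188) × (0.2012−0.2758) = (-20.98)×(-0.07465) = 1.567 mol·L⁻¹.
Y_S = C_S/C_{R0} = 1.567/4.13 = 0.379.

0.379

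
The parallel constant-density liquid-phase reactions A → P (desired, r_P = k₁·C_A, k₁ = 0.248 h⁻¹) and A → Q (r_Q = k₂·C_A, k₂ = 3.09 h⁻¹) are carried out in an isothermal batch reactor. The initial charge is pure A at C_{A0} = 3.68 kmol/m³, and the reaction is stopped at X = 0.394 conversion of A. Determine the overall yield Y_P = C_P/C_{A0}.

0.0293

C_A = C_{A0}(1−X) = 2.230 kmol/m³.
Both paths are first order in A, so the instantaneous fraction to P is constant: dC_P/d(−C_A) = k₁/(k₁+k₂) = 0.07430.
C_P = 0.07430·(C_{A0}−C_A) = 0.07430×1.450 = 0.108 kmol/m³.
Y_P = C_P/C_{A0} = 0.1077/3.68 = 0.0293.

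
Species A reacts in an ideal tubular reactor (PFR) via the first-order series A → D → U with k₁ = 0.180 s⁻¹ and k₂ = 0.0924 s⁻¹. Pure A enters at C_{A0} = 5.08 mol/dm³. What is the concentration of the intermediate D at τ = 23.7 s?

Solving the coupled first-order balances gives C_D(τ) = [k₁/(k₂−k₁)]·C_{A0}·(e^(−k₁τ) − e^(−k₂τ)).
e^(−k₁τ) = e^(−0.180×23.7) = e^(−4.266) = 0.01404; e^(−k₂τ) = e^(−2.190) = 0.1119.
C_D = 0.180×5.08/(0.0924−0.180) × (0.01404−0.1119) = (-10.44)×(-0.09789) = 1.022 mol/dm³.

1.02 mol/dm³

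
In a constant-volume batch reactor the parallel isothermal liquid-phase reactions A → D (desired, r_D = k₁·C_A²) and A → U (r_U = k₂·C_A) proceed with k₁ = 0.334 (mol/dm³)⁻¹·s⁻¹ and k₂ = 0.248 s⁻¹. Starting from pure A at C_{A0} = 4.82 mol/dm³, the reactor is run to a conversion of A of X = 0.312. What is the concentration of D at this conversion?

1.27 mol/dm³

C_A = C_{A0}(1−X) = 3.316 mol/dm³.
Along a PFR/batch, dC_U/dC_A = −r_U/(r_D+r_U) = −k₂/(k₂+k₁·C_A).
Integrating from C_{A0} to C_A: C_U = (0.248/0.334)·ln[(0.248+0.334·4.82)/(0.248+0.334·3.32)] = 0.7425·ln(1.858/1.356) = 0.2340 mol/dm³.
Then C_D = (C_{A0}−C_A) − C_U = 1.504 − 0.2340 = 1.270 mol/dm³.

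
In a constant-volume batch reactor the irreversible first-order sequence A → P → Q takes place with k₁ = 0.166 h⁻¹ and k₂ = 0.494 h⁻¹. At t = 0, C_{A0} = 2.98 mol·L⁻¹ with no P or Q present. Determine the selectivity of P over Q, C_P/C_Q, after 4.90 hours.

The intermediate concentration in a first-order A→B→C sequence is C_P = k₁C_{A0}(e^(−k₁t) − e^(−k₂t))/(k₂−k₁).
e^(−k₁t) = e^(−0.166×4.90) = e^(−0.8134) = 0.4433; e^(−k₂t) = e^(−2.421) = 0.08887.
C_P = 0.166×2.98/(0.494−0.166) × (0.4433−0.08887) = 1.508×0.3545 = 0.5346 mol·L⁻¹.
C_A = C_{A0}e^(−k₁t) = 1.321 mol·L⁻¹, so C_Q = C_{A0}−C_A−C_P = 1.124 mol·L⁻¹; C_P/C_Q = 0.476.

0.476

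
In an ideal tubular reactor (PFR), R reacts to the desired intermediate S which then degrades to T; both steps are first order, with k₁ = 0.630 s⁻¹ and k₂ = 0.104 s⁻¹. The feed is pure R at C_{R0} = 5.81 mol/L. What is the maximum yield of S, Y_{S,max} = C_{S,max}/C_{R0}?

0.700

For a first-order series the maximum intermediate yield is C_{S,max}/C_{R0} = (k₁/k₂)^[k₂/(k₂−k₁)].
= (0.630/0.104)^(0.104/(0.104−0.630)) = (6.058)^(-0.1977) = 0.7004.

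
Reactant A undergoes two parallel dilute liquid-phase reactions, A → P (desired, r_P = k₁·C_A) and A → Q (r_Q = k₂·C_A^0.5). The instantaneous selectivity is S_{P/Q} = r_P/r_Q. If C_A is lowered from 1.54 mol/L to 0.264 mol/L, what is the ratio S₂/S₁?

S_{P/Q} = (k₁/k₂)·C_A^0.5, so S₂/S₁ = (C_{A,2}/C_{A,1})^0.5.
= (0.264/1.54)^0.5 = (0.1714)^0.5 = 0.414.
Selectivity toward P falls as C_A falls — high-concentration operation is favoured.

0.414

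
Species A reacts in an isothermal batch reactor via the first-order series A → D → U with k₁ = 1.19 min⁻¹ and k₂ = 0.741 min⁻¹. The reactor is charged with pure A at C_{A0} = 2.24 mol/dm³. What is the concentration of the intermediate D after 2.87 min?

0.513 mol/dm³

For first-order series with pure A initially, C_D(t) = k₁C_{A0}/(k₂−k₁)·(e^(−k₁t) − e^(−k₂t)).
e^(−k₁t) = e^(−1.19×2.87) = e^(−3.415) = 0.03287; e^(−k₂t) = e^(−2.127) = 0.1192.
C_D = 1.19×2.24/(0.741−1.19) × (0.03287−0.1192) = (-5.937)×(-0.08637) = 0.5127 mol/dm³.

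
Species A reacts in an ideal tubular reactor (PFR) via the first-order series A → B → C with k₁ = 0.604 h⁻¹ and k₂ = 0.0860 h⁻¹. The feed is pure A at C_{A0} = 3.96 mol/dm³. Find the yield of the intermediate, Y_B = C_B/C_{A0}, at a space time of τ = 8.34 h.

0.562

The intermediate concentration in a first-order A→B→C sequence is C_B = k₁C_{A0}(e^(−k₁τ) − e^(−k₂τ))/(k₂−k₁).
e^(−k₁τ) = e^(−0.604×8.34) = e^(−5.037) = 0.006491; e^(−k₂τ) = e^(−0.7172) = 0.4881.
C_B = 0.604×3.96/(0.0860−0.604) × (0.006491−0.4881) = (-4.617)×(-0.4816) = 2.224 mol/dm³.
Y_B = C_B/C_{A0} = 2.224/3.96 = 0.562.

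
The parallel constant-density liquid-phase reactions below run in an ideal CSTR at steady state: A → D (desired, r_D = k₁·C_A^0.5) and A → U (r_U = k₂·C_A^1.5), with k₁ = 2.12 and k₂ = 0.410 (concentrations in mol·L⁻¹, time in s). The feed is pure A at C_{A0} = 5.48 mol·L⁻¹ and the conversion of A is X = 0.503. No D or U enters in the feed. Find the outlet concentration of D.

1.81 mol·L⁻¹

Exit C_A = C_{A0}(1−X) = 5.48×0.497 = 2.724 mol·L⁻¹.
A CSTR operates uniformly at the exit composition, giving r_D = 3.499 and r_U = 1.843 (each k·C_A^n at C_A = 2.724).
Fraction of consumed A going to D: r_D/(r_D+r_U) = 0.6550.
C_D = 0.6550·C_{A0}·X = 0.6550×5.48×0.503 = 1.81 mol·L⁻¹.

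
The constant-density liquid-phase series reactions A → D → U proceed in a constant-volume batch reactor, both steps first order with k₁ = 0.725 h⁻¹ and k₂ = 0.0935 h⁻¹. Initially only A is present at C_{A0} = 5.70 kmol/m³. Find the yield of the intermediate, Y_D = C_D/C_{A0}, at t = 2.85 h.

0.734

The intermediate concentration in a first-order A→B→C sequence is C_D = k₁C_{A0}(e^(−k₁t) − e^(−k₂t))/(k₂−k₁).
e^(−k₁t) = e^(−0.725×2.85) = e^(−2.066) = 0.1267; e^(−k₂t) = e^(−0.2665) = 0.7661.
C_D = 0.725×5.70/(0.0935−0.725) × (0.1267−0.7661) = (-6.544)×(-0.6394) = 4.184 kmol/m³.
Y_D = C_D/C_{A0} = 4.184/5.70 = 0.734.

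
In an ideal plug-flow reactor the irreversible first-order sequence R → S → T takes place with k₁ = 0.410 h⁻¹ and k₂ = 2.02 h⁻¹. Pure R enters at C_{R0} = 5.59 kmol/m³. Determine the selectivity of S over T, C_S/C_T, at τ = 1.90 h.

0.259

For first-order series with pure R initially, C_S(τ) = k₁C_{R0}/(k₂−k₁)·(e^(−k₁τ) − e^(−k₂τ)).
e^(−k₁τ) = e^(−0.410×1.90) = e^(−0.7790) = 0.4589; e^(−k₂τ) = e^(−3.838) = 0.02154.
C_S = 0.410×5.59/(2.02−0.410) × (0.4589−0.02154) = 1.424×0.4373 = 0.6226 kmol/m³.
C_R = C_{R0}e^(−k₁τ) = 2.565 kmol/m³, so C_T = C_{R0}−C_R−C_S = 2.402 kmol/m³; C_S/C_T = 0.259.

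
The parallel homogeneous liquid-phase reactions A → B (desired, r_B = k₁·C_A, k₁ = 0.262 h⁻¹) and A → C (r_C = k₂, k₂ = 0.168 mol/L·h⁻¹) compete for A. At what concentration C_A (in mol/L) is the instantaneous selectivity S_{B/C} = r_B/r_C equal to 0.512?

S_{B/C} = (k₁/k₂)·C_A ⇒ C_A = S·k₂/k₁.
= 0.512×0.168/0.262 = 0.328 mol/L.

0.328 mol/L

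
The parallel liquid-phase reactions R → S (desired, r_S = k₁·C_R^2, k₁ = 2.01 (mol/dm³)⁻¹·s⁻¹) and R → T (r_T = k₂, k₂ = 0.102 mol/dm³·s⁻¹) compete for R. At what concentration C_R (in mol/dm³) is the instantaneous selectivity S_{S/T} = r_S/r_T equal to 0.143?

0.0852 mol/dm³

S_{S/T} = (k₁/k₂)·C_R^2 ⇒ C_R = (S·k₂/k₁)^(0.5).
= (0.143×0.102/2.01)^(0.5) = (0.007257)^(0.5) = 0.0852 mol/dm³.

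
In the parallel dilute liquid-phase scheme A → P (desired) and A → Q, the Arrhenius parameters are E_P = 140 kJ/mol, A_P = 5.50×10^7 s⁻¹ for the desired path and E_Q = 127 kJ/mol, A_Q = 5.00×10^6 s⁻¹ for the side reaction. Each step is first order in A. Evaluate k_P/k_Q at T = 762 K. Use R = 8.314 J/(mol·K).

1.41

Since both paths have the same order in A, the concentration cancels and S_{P/Q} = k_P/k_Q = (A_P/A_Q)·exp[(E_Q−E_P)/(RT)].
(E_Q−E_P)/(RT) = (127−140)×10³/(8.314×762) = -13000/6335 = -2.052.
k_P/k_Q = (5.50×10^7/5.00×10^6)·exp(-2.052) = 11.00 × 0.1285 = 1.41.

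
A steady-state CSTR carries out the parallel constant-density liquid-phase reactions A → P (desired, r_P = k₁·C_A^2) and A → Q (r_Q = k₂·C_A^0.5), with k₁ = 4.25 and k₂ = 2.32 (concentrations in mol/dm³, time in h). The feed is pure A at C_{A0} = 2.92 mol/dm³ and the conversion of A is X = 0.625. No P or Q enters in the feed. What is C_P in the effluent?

1.24 mol/dm³

Exit C_A = C_{A0}(1−X) = 2.92×0.375 = 1.095 mol/dm³.
In a CSTR the entire volume is at exit conditions, so r_P = 4.25×1.095^2 = 5.096 and r_Q = 2.32×1.095^0.5 = 2.428.
Fraction of consumed A going to P: r_P/(r_P+r_Q) = 0.6773.
C_P = 0.6773·C_{A0}·X = 0.6773×2.92×0.625 = 1.24 mol/dm³.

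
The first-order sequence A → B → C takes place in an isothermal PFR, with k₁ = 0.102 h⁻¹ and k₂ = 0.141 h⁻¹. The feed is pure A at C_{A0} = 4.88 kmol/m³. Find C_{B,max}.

1.51 kmol/m³

For a first-order series the maximum intermediate yield is C_{B,max}/C_{A0} = (k₁/k₂)^[k₂/(k₂−k₁)].
= (0.102/0.141)^(0.141/(0.141−0.102)) = (0.7234)^(3.615) = 0.3102.
C_{B,max} = 0.3102×4.88 = 1.51 kmol/m³.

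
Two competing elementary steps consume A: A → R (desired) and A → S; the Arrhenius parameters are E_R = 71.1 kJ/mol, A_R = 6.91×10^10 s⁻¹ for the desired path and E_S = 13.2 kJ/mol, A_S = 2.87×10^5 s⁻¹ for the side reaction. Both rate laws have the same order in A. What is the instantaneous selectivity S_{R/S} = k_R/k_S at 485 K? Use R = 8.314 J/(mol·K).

0.140

With equal orders, S_{R/S} = k_R/k_S = (A_R/A_S)·exp[(E_S−E_R)/(RT)].
(E_S−E_R)/(RT) = (13.2−71.1)×10³/(8.314×485) = -57900/4032 = -14.36.
k_R/k_S = (6.91×10^10/2.87×10^5)·exp(-14.36) = 2.408×10^5 × 5.807×10^-7 = 0.140.
Since E_R > E_S, raising the temperature improves selectivity toward R.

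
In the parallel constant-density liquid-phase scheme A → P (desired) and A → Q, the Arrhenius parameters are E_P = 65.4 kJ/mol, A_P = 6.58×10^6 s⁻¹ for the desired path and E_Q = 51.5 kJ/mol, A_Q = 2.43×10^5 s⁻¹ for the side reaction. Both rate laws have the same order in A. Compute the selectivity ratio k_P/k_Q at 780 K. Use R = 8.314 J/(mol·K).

3.17

Since both paths have the same order in A, the concentration cancels and S_{P/Q} = k_P/k_Q = (A_P/A_Q)·exp[(E_Q−E_P)/(RT)].
(E_Q−E_P)/(RT) = (51.5−65.4)×10³/(8.314×780) = -13900/6485 = -2.143.
k_P/k_Q = (6.58×10^6/2.43×10^5)·exp(-2.143) = 27.08 × 0.1173 = 3.17.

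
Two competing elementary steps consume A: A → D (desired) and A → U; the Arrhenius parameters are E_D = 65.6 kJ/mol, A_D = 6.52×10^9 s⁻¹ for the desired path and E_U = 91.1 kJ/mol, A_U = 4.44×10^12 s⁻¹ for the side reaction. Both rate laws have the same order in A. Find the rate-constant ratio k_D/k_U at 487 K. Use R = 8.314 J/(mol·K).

With equal orders, S_{D/U} = k_D/k_U = (A_D/A_U)·exp[(E_U−E_D)/(RT)].
(E_U−E_D)/(RT) = (91.1−65.6)×10³/(8.314×487) = 25500/4049 = 6.298.
k_D/k_U = (6.52×10^9/4.44×10^12)·exp(6.298) = 0.001468 × 543.5 = 0.798.
Since E_D < E_U, lowering the temperature improves selectivity toward D.

0.798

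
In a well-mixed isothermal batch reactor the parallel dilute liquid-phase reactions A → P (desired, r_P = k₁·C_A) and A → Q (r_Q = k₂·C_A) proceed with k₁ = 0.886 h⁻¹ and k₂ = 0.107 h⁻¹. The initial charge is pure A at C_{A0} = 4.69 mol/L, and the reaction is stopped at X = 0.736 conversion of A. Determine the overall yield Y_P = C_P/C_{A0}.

C_A = C_{A0}(1−X) = 1.238 mol/L.
Both paths are first order in A, so the instantaneous fraction to P is constant: dC_P/d(−C_A) = k₁/(k₁+k₂) = 0.8922.
C_P = 0.8922·(C_{A0}−C_A) = 0.8922×3.452 = 3.08 mol/L.
Y_P = C_P/C_{A0} = 3.080/4.69 = 0.657.

0.657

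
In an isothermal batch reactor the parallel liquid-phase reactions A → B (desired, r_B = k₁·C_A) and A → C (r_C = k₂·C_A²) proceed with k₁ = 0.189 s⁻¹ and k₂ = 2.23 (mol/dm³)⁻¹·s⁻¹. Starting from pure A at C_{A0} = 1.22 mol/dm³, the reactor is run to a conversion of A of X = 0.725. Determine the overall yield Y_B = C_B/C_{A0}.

0.0787

C_A = C_{A0}(1−X) = 0.3355 mol/dm³.
Along a PFR/batch, dC_B/dC_A = −r_B/(r_B+r_C) = −k₁/(k₁+k₂·C_A).
Integrating from C_{A0} to C_A: C_B = (0.189/2.23)·ln[(0.189+2.23·1.22)/(0.189+2.23·0.336)] = 0.08475·ln(2.910/0.9372) = 0.09602 mol/dm³.
Y_B = C_B/C_{A0} = 0.09602/1.22 = 0.0787.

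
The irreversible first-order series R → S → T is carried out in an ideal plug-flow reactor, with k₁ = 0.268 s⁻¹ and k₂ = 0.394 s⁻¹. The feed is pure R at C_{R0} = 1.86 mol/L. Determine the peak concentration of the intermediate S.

0.557 mol/L

At the optimum, C_{S,max}/C_{R0} = (k₁/k₂)^[k₂/(k₂−k₁)].
= (0.268/0.394)^(0.394/(0.394−0.268)) = (0.6802)^(3.127) = 0.2997.
C_{S,max} = 0.2997×1.86 = 0.557 mol/L.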